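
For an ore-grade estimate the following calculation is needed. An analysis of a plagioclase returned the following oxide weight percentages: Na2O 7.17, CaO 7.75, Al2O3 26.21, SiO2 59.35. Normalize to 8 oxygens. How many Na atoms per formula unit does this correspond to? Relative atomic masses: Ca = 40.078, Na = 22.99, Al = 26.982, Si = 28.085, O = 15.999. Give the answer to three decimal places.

Na2O: 7.17/61.979 = 0.11568 mol → 0.23136 mol Na, 0.11568 mol O.
CaO: 7.75/56.077 = 0.13820 mol → 0.13820 mol Ca, 0.13820 mol O.
Al2O3: 26.21/101.961 = 0.25706 mol → 0.51412 mol Al, 0.77118 mol O.
SiO2: 59.35/60.083 = 0.98780 mol → 0.98780 mol Si, 1.97560 mol O.
Total oxygen = 3.00066 mol. Normalization factor = 8/3.00066 = 2.66608.
Na per 8 O = 0.23136 × 2.66608 = 0.617.

0.617 Na apfu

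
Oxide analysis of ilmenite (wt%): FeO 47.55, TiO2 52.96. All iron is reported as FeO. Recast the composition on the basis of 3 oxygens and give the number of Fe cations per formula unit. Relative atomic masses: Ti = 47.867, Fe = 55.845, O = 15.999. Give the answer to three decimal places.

FeO (M=71.844): mol = 0.66185; Fe = 0.66185, O = 0.66185.
TiO2 (M=79.865): mol = 0.66312; Ti = 0.66312, O = 1.32624.
ΣO = 1.98809; factor = 3/ΣO = 1.50899.
Fe apfu = 0.66185 × 1.50899 = 0.999.

0.999 Fe apfu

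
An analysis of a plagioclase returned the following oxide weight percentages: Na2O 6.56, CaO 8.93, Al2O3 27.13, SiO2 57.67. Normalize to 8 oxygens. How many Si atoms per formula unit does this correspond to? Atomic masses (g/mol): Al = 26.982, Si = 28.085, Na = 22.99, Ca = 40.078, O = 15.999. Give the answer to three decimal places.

6.56 wt% Na2O ÷ 61.979 g/mol = 0.10584 mol, giving 0.21168 Na and 0.10584 O.
8.93 wt% CaO ÷ 56.077 g/mol = 0.15925 mol, giving 0.15925 Ca and 0.15925 O.
27.13 wt% Al2O3 ÷ 101.961 g/mol = 0.26608 mol, giving 0.53216 Al and 0.79824 O.
57.67 wt% SiO2 ÷ 60.083 g/mol = 0.95984 mol, giving 0.95984 Si and 1.91968 O.
Oxygen sums to 2.98301; scaling by 8/2.98301 = 2.68185 puts the formula on 8 O.
Si: 0.95984 × 2.68185 = 2.574 atoms per formula unit.

2.574 Si apfu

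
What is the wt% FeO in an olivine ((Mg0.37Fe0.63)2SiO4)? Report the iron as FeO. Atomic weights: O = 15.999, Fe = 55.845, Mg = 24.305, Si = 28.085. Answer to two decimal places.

50.17 wt%

Molar mass of (Mg0.37Fe0.63)2SiO4 = 0.74·24.305 + 1.26·55.845 + 1·28.085 + 4·15.999 = 180.431 g/mol.
Each formula unit contains 1.26 Fe, equivalent to 1.26/1 = 1.2600 mol FeO.
M(FeO) = 1×55.845 + 1×15.999 = 71.844 g/mol.
Mass of FeO per formula unit = 1.2600 × 71.844 = 90.523 g.
FeO wt% = 90.523 / 180.431 × 100 = 50.17%.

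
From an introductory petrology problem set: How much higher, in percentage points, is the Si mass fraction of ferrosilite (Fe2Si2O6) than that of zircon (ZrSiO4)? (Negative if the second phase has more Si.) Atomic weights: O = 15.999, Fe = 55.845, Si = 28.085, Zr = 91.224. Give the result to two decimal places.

First mineral: 56.170 g Si in 263.854 g formula = 21.29 wt% Si.
Second mineral: 28.085 g Si in 183.305 g formula = 15.32 wt% Si.
21.29% − 15.32% gives a difference of 5.97 percentage points.

5.97 percentage points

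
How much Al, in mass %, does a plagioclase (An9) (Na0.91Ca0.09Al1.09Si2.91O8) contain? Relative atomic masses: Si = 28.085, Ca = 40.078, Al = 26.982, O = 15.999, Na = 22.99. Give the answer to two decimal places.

Formula mass = 0.91*22.99 + 0.09*40.078 + 1.09*26.982 + 2.91*28.085 + 8*15.999 = 263.658 g/mol, of which 29.410 g is Al.
So Al makes up 29.410/263.658 = 0.1115 of the mass, i.e. 11.15%.

11.15 mass %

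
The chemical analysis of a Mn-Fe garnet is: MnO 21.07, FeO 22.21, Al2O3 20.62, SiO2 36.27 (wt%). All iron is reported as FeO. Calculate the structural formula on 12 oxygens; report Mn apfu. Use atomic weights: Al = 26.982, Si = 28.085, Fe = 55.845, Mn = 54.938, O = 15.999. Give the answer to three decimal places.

1.473 Mn apfu

21.07 wt% MnO ÷ 70.937 g/mol = 0.29702 mol, giving 0.29702 Mn and 0.29702 O.
22.21 wt% FeO ÷ 71.844 g/mol = 0.30914 mol, giving 0.30914 Fe and 0.30914 O.
20.62 wt% Al2O3 ÷ 101.961 g/mol = 0.20223 mol, giving 0.40446 Al and 0.60669 O.
36.27 wt% SiO2 ÷ 60.083 g/mol = 0.60366 mol, giving 0.60366 Si and 1.20732 O.
Oxygen sums to 2.42017; scaling by 12/2.42017 = 4.95833 puts the formula on 12 O.
Mn: 0.29702 × 4.95833 = 1.473 atoms per formula unit.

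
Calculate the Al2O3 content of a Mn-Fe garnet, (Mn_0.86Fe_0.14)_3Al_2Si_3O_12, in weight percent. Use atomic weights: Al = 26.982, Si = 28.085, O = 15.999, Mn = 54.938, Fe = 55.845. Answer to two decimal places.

20.58 wt%

Formula mass = 495.402 g/mol.
2 Al → 1.0000 mol Al2O3 per formula unit; M(Al2O3) = 101.961, so Al2O3 mass = 101.961 g.
101.961/495.402 × 100 = 20.58 wt%.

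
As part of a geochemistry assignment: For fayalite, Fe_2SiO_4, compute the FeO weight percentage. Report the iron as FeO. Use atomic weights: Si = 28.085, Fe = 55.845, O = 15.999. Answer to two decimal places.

70.51 wt%

Formula mass = 203.771 g/mol.
2 Fe → 2.0000 mol FeO per formula unit; M(FeO) = 71.844, so FeO mass = 143.688 g.
143.688/203.771 × 100 = 70.51 wt%.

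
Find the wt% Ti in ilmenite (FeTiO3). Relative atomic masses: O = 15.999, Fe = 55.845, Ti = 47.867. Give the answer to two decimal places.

31.55 weight percent

Molar mass of FeTiO3: 1*55.845 + 1*47.867 + 3*15.999 = 151.709 g/mol.
Mass of Ti per formula unit: 1 × 47.867 = 47.867 g.
Weight fraction Ti = 47.867 / 151.709 = 0.3155.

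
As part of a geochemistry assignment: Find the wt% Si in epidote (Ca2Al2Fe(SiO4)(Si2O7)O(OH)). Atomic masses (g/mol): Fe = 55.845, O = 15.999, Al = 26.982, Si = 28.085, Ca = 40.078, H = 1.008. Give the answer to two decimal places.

M(Ca2Al2Fe(SiO4)(Si2O7)O(OH)) = 483.215 g/mol.
Si contributes 3 × 28.085 = 84.255 g per mole.
84.255/483.215 = 0.1744 → 17.44%.

17.44 mass %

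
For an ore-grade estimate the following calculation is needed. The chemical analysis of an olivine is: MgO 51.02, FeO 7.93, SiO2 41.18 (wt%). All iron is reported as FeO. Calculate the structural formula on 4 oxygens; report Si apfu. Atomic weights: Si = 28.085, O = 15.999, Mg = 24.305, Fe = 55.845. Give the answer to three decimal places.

51.02 wt% MgO ÷ 40.304 g/mol = 1.26588 mol, giving 1.26588 Mg and 1.26588 O.
7.93 wt% FeO ÷ 71.844 g/mol = 0.11038 mol, giving 0.11038 Fe and 0.11038 O.
41.18 wt% SiO2 ÷ 60.083 g/mol = 0.68539 mol, giving 0.68539 Si and 1.37078 O.
Oxygen sums to 2.74704; scaling by 4/2.74704 = 1.45611 puts the formula on 4 O.
Si: 0.68539 × 1.45611 = 0.998 atoms per formula unit.

0.998 Si apfu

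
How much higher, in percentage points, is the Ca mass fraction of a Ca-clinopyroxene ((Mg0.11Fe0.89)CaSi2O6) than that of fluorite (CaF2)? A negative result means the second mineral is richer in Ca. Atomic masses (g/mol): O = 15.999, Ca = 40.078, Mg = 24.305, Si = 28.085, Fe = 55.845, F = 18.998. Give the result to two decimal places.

M((Mg0.11Fe0.89)CaSi2O6) = 244.618 g/mol, so wt% Ca = 40.078/244.618 × 100 = 16.38%.
M(CaF2) = 78.074 g/mol, so wt% Ca = 40.078/78.074 × 100 = 51.33%.
16.38 − 51.33 = -34.95 pp.

-34.95 percentage points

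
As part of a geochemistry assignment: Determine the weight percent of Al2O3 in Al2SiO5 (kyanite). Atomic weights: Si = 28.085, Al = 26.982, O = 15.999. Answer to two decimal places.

62.92 wt%

M(Al2SiO5) = 162.044 g/mol; M(Al2O3) = 101.961 g/mol.
Moles Al2O3 per formula unit = 2 Al ÷ 2 = 1.0000.
Al2O3 fraction = (1.0000 × 101.961) / 162.044 = 101.961/162.044 = 0.6292.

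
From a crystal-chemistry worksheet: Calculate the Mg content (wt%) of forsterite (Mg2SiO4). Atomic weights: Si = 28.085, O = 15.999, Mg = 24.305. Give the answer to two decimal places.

Formula mass = 2×24.305 + 1×28.085 + 4×15.999 = 140.691 g/mol, of which 48.610 g is Mg.
So Mg makes up 48.610/140.691 = 0.3455 of the mass, i.e. 34.55%.

34.55 wt%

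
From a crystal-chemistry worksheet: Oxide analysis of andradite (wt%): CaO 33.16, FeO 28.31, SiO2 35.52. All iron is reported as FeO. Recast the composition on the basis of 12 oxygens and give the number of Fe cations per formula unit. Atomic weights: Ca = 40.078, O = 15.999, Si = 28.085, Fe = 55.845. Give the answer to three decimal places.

CaO: 33.16/56.077 = 0.59133 mol → 0.59133 mol Ca, 0.59133 mol O.
FeO: 28.31/71.844 = 0.39405 mol → 0.39405 mol Fe, 0.39405 mol O.
SiO2: 35.52/60.083 = 0.59118 mol → 0.59118 mol Si, 1.18236 mol O.
Total oxygen = 2.16774 mol. Normalization factor = 12/2.16774 = 5.53572.
Fe per 12 O = 0.39405 × 5.53572 = 2.181.

2.181 Fe apfu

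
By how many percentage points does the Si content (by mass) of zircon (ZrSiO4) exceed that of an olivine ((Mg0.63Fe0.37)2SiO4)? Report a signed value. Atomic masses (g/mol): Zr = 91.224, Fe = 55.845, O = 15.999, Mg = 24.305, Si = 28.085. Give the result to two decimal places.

-1.80 percentage points

First mineral: 28.085 g Si in 183.305 g formula = 15.32 wt% Si.
Second mineral: 28.085 g Si in 164.031 g formula = 17.12 wt% Si.
15.32% − 17.12% gives a difference of -1.80 percentage points.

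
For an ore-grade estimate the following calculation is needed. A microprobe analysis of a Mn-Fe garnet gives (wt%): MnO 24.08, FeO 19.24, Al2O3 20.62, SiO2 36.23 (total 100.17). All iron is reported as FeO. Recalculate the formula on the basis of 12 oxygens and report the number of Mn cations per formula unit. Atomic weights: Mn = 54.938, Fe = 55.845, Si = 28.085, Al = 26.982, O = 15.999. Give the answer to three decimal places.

MnO (M=70.937): mol = 0.33946; Mn = 0.33946, O = 0.33946.
FeO (M=71.844): mol = 0.26780; Fe = 0.26780, O = 0.26780.
Al2O3 (M=101.961): mol = 0.20223; Al = 0.40446, O = 0.60669.
SiO2 (M=60.083): mol = 0.60300; Si = 0.60300, O = 1.20600.
ΣO = 2.41995; factor = 12/ΣO = 4.95878.
Mn apfu = 0.33946 × 4.95878 = 1.683.

1.683 Mn apfu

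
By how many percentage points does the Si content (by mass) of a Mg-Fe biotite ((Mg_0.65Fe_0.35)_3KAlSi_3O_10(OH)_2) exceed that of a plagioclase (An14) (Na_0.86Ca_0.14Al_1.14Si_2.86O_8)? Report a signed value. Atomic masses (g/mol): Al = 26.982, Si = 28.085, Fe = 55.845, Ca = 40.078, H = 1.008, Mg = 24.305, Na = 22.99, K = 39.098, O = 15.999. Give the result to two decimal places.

-11.66 percentage points

Si in (Mg_0.65Fe_0.35)_3KAlSi_3O_10(OH)_2: molar mass 450.371 g/mol; 3×28.085 = 84.255 g → 18.71 wt%.
Si in Na_0.86Ca_0.14Al_1.14Si_2.86O_8: molar mass 264.457 g/mol; 2.86×28.085 = 80.323 g → 30.37 wt%.
Difference = 18.71 − 30.37 = -11.66 percentage points.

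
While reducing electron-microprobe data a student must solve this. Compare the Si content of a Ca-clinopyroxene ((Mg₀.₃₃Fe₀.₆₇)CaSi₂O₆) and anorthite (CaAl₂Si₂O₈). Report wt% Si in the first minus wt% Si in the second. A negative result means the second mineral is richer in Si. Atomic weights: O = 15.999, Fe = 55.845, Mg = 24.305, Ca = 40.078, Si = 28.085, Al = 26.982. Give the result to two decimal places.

Si in (Mg₀.₃₃Fe₀.₆₇)CaSi₂O₆: molar mass 237.679 g/mol; 2×28.085 = 56.170 g → 23.63 wt%.
Si in CaAl₂Si₂O₈: molar mass 278.204 g/mol; 2×28.085 = 56.170 g → 20.19 wt%.
Difference = 23.63 − 20.19 = 3.44 percentage points.

3.44 percentage points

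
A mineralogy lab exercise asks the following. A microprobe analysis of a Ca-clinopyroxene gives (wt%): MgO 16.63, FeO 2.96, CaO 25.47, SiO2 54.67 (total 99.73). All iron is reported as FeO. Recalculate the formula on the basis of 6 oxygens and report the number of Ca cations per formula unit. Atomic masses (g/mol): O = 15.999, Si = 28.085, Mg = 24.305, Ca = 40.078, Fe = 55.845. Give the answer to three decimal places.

0.999 Ca apfu

MgO: 16.63/40.304 = 0.41261 mol → 0.41261 mol Mg, 0.41261 mol O.
FeO: 2.96/71.844 = 0.04120 mol → 0.04120 mol Fe, 0.04120 mol O.
CaO: 25.47/56.077 = 0.45420 mol → 0.45420 mol Ca, 0.45420 mol O.
SiO2: 54.67/60.083 = 0.90991 mol → 0.90991 mol Si, 1.81982 mol O.
Total oxygen = 2.72783 mol. Normalization factor = 6/2.72783 = 2.19955.
Ca per 6 O = 0.45420 × 2.19955 = 0.999.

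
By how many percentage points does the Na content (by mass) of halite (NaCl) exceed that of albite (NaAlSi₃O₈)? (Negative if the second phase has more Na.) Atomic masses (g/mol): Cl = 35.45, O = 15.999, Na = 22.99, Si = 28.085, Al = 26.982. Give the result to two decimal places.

30.57 percentage points

Na in NaCl: molar mass 58.440 g/mol; 1×22.99 = 22.990 g → 39.34 wt%.
Na in NaAlSi₃O₈: molar mass 262.219 g/mol; 1×22.99 = 22.990 g → 8.77 wt%.
Difference = 39.34 − 8.77 = 30.57 percentage points.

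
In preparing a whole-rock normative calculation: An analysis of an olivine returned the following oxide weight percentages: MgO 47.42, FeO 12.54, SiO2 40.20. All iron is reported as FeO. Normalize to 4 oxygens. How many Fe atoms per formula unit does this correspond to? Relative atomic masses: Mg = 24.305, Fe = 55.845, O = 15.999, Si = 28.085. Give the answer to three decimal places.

MgO (M=40.304): mol = 1.17656; Mg = 1.17656, O = 1.17656.
FeO (M=71.844): mol = 0.17454; Fe = 0.17454, O = 0.17454.
SiO2 (M=60.083): mol = 0.66907; Si = 0.66907, O = 1.33814.
ΣO = 2.68924; factor = 4/ΣO = 1.48741.
Fe apfu = 0.17454 × 1.48741 = 0.260.

0.260 Fe apfu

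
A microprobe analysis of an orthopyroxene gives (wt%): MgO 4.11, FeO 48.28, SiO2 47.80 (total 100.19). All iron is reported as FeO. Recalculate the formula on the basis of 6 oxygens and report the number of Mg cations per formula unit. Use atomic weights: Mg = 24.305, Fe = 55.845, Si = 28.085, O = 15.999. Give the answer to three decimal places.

0.259 Mg apfu

MgO (M=40.304): mol = 0.10197; Mg = 0.10197, O = 0.10197.
FeO (M=71.844): mol = 0.67201; Fe = 0.67201, O = 0.67201.
SiO2 (M=60.083): mol = 0.79557; Si = 0.79557, O = 1.59114.
ΣO = 2.36512; factor = 6/ΣO = 2.53687.
Mg apfu = 0.10197 × 2.53687 = 0.259.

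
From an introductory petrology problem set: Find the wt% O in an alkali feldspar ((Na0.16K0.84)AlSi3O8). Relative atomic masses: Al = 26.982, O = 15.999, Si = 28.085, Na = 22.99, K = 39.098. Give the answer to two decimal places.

Molar mass of (Na0.16K0.84)AlSi3O8: 0.16*22.99 + 0.84*39.098 + 1*26.982 + 3*28.085 + 8*15.999 = 275.750 g/mol.
Mass of O per formula unit: 8 × 15.999 = 127.992 g.
Weight fraction O = 127.992 / 275.750 = 0.4642.

46.42 mass %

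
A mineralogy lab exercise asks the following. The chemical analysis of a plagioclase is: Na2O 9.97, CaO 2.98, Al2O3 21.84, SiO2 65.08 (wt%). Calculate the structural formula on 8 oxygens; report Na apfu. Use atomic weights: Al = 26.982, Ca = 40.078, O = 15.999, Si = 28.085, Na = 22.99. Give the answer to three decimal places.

0.851 Na apfu

Na2O: 9.97/61.979 = 0.16086 mol → 0.32172 mol Na, 0.16086 mol O.
CaO: 2.98/56.077 = 0.05314 mol → 0.05314 mol Ca, 0.05314 mol O.
Al2O3: 21.84/101.961 = 0.21420 mol → 0.42840 mol Al, 0.64260 mol O.
SiO2: 65.08/60.083 = 1.08317 mol → 1.08317 mol Si, 2.16634 mol O.
Total oxygen = 3.02294 mol. Normalization factor = 8/3.02294 = 2.64643.
Na per 8 O = 0.32172 × 2.64643 = 0.851.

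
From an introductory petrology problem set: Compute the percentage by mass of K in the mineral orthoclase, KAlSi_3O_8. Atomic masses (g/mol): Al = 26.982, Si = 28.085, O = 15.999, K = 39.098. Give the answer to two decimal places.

14.05 mass %

Formula mass = 1×39.098 + 1×26.982 + 3×28.085 + 8×15.999 = 278.327 g/mol, of which 39.098 g is K.
So K makes up 39.098/278.327 = 0.1405 of the mass, i.e. 14.05%.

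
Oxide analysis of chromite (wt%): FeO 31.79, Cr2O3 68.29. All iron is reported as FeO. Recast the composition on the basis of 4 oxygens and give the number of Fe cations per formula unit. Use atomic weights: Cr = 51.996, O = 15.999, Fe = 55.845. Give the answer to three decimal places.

FeO (M=71.844): mol = 0.44249; Fe = 0.44249, O = 0.44249.
Cr2O3 (M=151.989): mol = 0.44931; Cr = 0.89862, O = 1.34793.
ΣO = 1.79042; factor = 4/ΣO = 2.23411.
Fe apfu = 0.44249 × 2.23411 = 0.989.

0.989 Fe apfu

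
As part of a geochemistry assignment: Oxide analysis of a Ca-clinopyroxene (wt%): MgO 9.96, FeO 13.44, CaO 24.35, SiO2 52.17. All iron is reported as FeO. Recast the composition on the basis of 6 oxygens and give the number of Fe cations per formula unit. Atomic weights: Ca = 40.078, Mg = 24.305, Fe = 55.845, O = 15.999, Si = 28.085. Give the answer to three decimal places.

0.431 Fe apfu

9.96 wt% MgO ÷ 40.304 g/mol = 0.24712 mol, giving 0.24712 Mg and 0.24712 O.
13.44 wt% FeO ÷ 71.844 g/mol = 0.18707 mol, giving 0.18707 Fe and 0.18707 O.
24.35 wt% CaO ÷ 56.077 g/mol = 0.43422 mol, giving 0.43422 Ca and 0.43422 O.
52.17 wt% SiO2 ÷ 60.083 g/mol = 0.86830 mol, giving 0.86830 Si and 1.73660 O.
Oxygen sums to 2.60501; scaling by 6/2.60501 = 2.30325 puts the formula on 6 O.
Fe: 0.18707 × 2.30325 = 0.431 atoms per formula unit.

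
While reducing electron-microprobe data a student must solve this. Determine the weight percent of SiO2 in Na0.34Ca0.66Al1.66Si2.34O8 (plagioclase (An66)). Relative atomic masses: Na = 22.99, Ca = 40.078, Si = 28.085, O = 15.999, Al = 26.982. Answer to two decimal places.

Molar mass of Na0.34Ca0.66Al1.66Si2.34O8 = 0.34·22.99 + 0.66·40.078 + 1.66·26.982 + 2.34·28.085 + 8·15.999 = 272.769 g/mol.
Each formula unit contains 2.34 Si, equivalent to 2.34/1 = 2.3400 mol SiO2.
M(SiO2) = 1×28.085 + 2×15.999 = 60.083 g/mol.
Mass of SiO2 per formula unit = 2.3400 × 60.083 = 140.594 g.
SiO2 wt% = 140.594 / 272.769 × 100 = 51.54%.

51.54 wt%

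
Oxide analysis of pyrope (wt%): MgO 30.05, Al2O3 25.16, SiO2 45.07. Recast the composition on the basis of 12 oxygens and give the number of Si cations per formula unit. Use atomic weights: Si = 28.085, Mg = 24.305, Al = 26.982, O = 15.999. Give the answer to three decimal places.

MgO (M=40.304): mol = 0.74558; Mg = 0.74558, O = 0.74558.
Al2O3 (M=101.961): mol = 0.24676; Al = 0.49352, O = 0.74028.
SiO2 (M=60.083): mol = 0.75013; Si = 0.75013, O = 1.50026.
ΣO = 2.98612; factor = 12/ΣO = 4.01859.
Si apfu = 0.75013 × 4.01859 = 3.014.

3.014 Si apfu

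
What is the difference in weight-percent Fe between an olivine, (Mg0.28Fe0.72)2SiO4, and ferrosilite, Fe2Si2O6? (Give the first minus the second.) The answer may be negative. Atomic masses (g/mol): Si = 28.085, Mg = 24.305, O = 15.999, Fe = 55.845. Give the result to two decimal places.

0.88 percentage points

Fe in (Mg0.28Fe0.72)2SiO4: molar mass 186.109 g/mol; 1.44×55.845 = 80.417 g → 43.21 wt%.
Fe in Fe2Si2O6: molar mass 263.854 g/mol; 2×55.845 = 111.690 g → 42.33 wt%.
Difference = 43.21 − 42.33 = 0.88 percentage points.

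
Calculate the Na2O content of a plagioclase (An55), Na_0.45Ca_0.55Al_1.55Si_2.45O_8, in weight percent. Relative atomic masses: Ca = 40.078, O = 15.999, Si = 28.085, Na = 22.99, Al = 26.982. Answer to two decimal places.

5.15 wt%

Molar mass of Na_0.45Ca_0.55Al_1.55Si_2.45O_8 = 0.45·22.99 + 0.55·40.078 + 1.55·26.982 + 2.45·28.085 + 8·15.999 = 271.011 g/mol.
Each formula unit contains 0.45 Na, equivalent to 0.45/2 = 0.2250 mol Na2O.
M(Na2O) = 2×22.99 + 1×15.999 = 61.979 g/mol.
Mass of Na2O per formula unit = 0.2250 × 61.979 = 13.945 g.
Na2O wt% = 13.945 / 271.011 × 100 = 5.15%.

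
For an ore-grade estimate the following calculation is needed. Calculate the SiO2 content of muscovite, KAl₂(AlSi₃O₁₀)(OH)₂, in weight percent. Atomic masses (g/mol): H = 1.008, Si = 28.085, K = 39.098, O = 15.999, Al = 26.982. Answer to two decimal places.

45.25 wt%

M(KAl₂(AlSi₃O₁₀)(OH)₂) = 398.303 g/mol; M(SiO2) = 60.083 g/mol.
Moles SiO2 per formula unit = 3 Si ÷ 1 = 3.0000.
SiO2 fraction = (3.0000 × 60.083) / 398.303 = 180.249/398.303 = 0.4525.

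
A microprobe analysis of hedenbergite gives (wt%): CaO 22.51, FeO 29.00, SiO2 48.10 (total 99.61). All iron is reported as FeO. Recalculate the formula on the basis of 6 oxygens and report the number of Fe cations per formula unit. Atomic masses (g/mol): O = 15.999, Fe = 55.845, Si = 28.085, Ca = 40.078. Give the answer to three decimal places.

CaO: 22.51/56.077 = 0.40141 mol → 0.40141 mol Ca, 0.40141 mol O.
FeO: 29.00/71.844 = 0.40365 mol → 0.40365 mol Fe, 0.40365 mol O.
SiO2: 48.10/60.083 = 0.80056 mol → 0.80056 mol Si, 1.60112 mol O.
Total oxygen = 2.40618 mol. Normalization factor = 6/2.40618 = 2.49358.
Fe per 6 O = 0.40365 × 2.49358 = 1.007.

1.007 Fe apfu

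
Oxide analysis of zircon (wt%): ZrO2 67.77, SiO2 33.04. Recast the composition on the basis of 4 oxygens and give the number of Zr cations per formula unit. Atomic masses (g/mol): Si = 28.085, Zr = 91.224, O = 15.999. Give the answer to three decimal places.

1.000 Zr apfu

ZrO2: 67.77/123.222 = 0.54998 mol → 0.54998 mol Zr, 1.09996 mol O.
SiO2: 33.04/60.083 = 0.54991 mol → 0.54991 mol Si, 1.09982 mol O.
Total oxygen = 2.19978 mol. Normalization factor = 4/2.19978 = 1.81836.
Zr per 4 O = 0.54998 × 1.81836 = 1.000.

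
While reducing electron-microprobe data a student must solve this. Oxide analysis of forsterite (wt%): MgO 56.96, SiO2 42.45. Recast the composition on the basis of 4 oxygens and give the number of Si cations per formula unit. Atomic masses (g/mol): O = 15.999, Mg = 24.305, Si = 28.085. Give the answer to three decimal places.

56.96 wt% MgO ÷ 40.304 g/mol = 1.41326 mol, giving 1.41326 Mg and 1.41326 O.
42.45 wt% SiO2 ÷ 60.083 g/mol = 0.70652 mol, giving 0.70652 Si and 1.41304 O.
Oxygen sums to 2.82630; scaling by 4/2.82630 = 1.41528 puts the formula on 4 O.
Si: 0.70652 × 1.41528 = 1.000 atoms per formula unit.

1.000 Si apfu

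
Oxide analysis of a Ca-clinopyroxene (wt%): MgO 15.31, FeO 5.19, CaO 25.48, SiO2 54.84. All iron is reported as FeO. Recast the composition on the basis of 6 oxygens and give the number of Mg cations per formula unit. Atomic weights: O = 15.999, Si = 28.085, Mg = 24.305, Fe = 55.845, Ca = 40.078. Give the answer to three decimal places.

MgO: 15.31/40.304 = 0.37986 mol → 0.37986 mol Mg, 0.37986 mol O.
FeO: 5.19/71.844 = 0.07224 mol → 0.07224 mol Fe, 0.07224 mol O.
CaO: 25.48/56.077 = 0.45438 mol → 0.45438 mol Ca, 0.45438 mol O.
SiO2: 54.84/60.083 = 0.91274 mol → 0.91274 mol Si, 1.82548 mol O.
Total oxygen = 2.73196 mol. Normalization factor = 6/2.73196 = 2.19623.
Mg per 6 O = 0.37986 × 2.19623 = 0.834.

0.834 Mg apfu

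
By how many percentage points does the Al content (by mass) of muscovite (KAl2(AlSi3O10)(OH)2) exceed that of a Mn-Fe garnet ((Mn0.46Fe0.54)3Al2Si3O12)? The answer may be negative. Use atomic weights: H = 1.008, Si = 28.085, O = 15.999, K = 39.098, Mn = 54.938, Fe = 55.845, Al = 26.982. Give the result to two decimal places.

Al in KAl2(AlSi3O10)(OH)2: molar mass 398.303 g/mol; 3×26.982 = 80.946 g → 20.32 wt%.
Al in (Mn0.46Fe0.54)3Al2Si3O12: molar mass 496.490 g/mol; 2×26.982 = 53.964 g → 10.87 wt%.
Difference = 20.32 − 10.87 = 9.45 percentage points.

9.45 percentage points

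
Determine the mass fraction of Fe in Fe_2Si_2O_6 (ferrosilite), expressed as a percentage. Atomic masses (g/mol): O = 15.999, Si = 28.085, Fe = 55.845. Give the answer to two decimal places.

42.33 mass %

Molar mass of Fe_2Si_2O_6: 2·55.845 + 2·28.085 + 6·15.999 = 263.854 g/mol.
Mass of Fe per formula unit: 2 × 55.845 = 111.690 g.
Weight fraction Fe = 111.690 / 263.854 = 0.4233.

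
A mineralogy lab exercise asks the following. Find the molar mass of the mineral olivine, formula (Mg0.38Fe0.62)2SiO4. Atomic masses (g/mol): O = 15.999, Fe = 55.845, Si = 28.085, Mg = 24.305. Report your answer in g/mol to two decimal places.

M = 0.76(24.305) + 1.24(55.845) + 1(28.085) + 4(15.999)

179.80 g/mol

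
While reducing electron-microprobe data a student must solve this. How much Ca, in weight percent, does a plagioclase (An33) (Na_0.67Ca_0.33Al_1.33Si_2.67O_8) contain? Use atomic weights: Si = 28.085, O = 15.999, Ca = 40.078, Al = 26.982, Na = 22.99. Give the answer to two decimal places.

Formula mass = 0.67×22.99 + 0.33×40.078 + 1.33×26.982 + 2.67×28.085 + 8×15.999 = 267.494 g/mol, of which 13.226 g is Ca.
So Ca makes up 13.226/267.494 = 0.0494 of the mass, i.e. 4.94%.

4.94 weight percent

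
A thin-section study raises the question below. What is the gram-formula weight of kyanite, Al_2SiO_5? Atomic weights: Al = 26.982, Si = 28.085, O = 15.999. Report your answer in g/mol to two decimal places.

Al: 2 × 26.982 = 53.9640
Si: 1 × 28.085 = 28.0850
O: 5 × 15.999 = 79.9950
Summing the contributions gives the formula mass.

162.04 g/mol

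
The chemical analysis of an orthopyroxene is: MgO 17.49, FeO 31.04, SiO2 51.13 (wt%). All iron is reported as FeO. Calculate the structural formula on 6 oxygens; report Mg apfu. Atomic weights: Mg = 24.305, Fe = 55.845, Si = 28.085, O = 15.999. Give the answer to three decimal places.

1.014 Mg apfu

17.49 wt% MgO ÷ 40.304 g/mol = 0.43395 mol, giving 0.43395 Mg and 0.43395 O.
31.04 wt% FeO ÷ 71.844 g/mol = 0.43205 mol, giving 0.43205 Fe and 0.43205 O.
51.13 wt% SiO2 ÷ 60.083 g/mol = 0.85099 mol, giving 0.85099 Si and 1.70198 O.
Oxygen sums to 2.56798; scaling by 6/2.56798 = 2.33647 puts the formula on 6 O.
Mg: 0.43395 × 2.33647 = 1.014 atoms per formula unit.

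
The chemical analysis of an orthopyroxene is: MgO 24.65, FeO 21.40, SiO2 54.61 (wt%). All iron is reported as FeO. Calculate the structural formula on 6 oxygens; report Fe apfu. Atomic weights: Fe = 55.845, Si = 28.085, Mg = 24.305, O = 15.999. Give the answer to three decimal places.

24.65 wt% MgO ÷ 40.304 g/mol = 0.61160 mol, giving 0.61160 Mg and 0.61160 O.
21.40 wt% FeO ÷ 71.844 g/mol = 0.29787 mol, giving 0.29787 Fe and 0.29787 O.
54.61 wt% SiO2 ÷ 60.083 g/mol = 0.90891 mol, giving 0.90891 Si and 1.81782 O.
Oxygen sums to 2.72729; scaling by 6/2.72729 = 2.19999 puts the formula on 6 O.
Fe: 0.29787 × 2.19999 = 0.655 atoms per formula unit.

0.655 Fe apfu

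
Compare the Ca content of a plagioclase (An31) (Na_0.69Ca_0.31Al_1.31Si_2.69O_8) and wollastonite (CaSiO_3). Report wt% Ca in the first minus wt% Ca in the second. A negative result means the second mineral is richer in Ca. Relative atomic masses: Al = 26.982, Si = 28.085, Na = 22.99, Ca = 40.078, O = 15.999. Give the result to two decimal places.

M(Na_0.69Ca_0.31Al_1.31Si_2.69O_8) = 267.174 g/mol, so wt% Ca = 12.424/267.174 × 100 = 4.65%.
M(CaSiO_3) = 116.160 g/mol, so wt% Ca = 40.078/116.160 × 100 = 34.50%.
4.65 − 34.50 = -29.85 pp.

-29.85 percentage points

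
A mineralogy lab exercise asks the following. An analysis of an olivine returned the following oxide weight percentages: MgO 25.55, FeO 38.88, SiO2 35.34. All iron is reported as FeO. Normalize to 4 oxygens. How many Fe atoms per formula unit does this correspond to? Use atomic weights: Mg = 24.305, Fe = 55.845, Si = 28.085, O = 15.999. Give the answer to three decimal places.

0.921 Fe apfu

25.55 wt% MgO ÷ 40.304 g/mol = 0.63393 mol, giving 0.63393 Mg and 0.63393 O.
38.88 wt% FeO ÷ 71.844 g/mol = 0.54117 mol, giving 0.54117 Fe and 0.54117 O.
35.34 wt% SiO2 ÷ 60.083 g/mol = 0.58819 mol, giving 0.58819 Si and 1.17638 O.
Oxygen sums to 2.35148; scaling by 4/2.35148 = 1.70106 puts the formula on 4 O.
Fe: 0.54117 × 1.70106 = 0.921 atoms per formula unit.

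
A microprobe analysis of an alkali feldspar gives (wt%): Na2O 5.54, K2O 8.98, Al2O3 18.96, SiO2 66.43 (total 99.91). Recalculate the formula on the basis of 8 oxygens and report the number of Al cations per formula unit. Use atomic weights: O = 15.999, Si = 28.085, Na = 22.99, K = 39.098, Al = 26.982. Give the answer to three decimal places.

1.007 Al apfu

Na2O: 5.54/61.979 = 0.08939 mol → 0.17878 mol Na, 0.08939 mol O.
K2O: 8.98/94.195 = 0.09533 mol → 0.19066 mol K, 0.09533 mol O.
Al2O3: 18.96/101.961 = 0.18595 mol → 0.37190 mol Al, 0.55785 mol O.
SiO2: 66.43/60.083 = 1.10564 mol → 1.10564 mol Si, 2.21128 mol O.
Total oxygen = 2.95385 mol. Normalization factor = 8/2.95385 = 2.70833.
Al per 8 O = 0.37190 × 2.70833 = 1.007.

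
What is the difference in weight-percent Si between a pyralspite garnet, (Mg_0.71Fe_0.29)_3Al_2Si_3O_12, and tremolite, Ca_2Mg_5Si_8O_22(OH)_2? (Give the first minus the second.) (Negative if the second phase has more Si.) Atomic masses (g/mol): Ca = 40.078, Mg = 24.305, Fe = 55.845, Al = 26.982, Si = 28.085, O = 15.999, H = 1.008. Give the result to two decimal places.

-8.09 percentage points

M((Mg_0.71Fe_0.29)_3Al_2Si_3O_12) = 430.562 g/mol, so wt% Si = 84.255/430.562 × 100 = 19.57%.
M(Ca_2Mg_5Si_8O_22(OH)_2) = 812.353 g/mol, so wt% Si = 224.680/812.353 × 100 = 27.66%.
19.57 − 27.66 = -8.09 pp.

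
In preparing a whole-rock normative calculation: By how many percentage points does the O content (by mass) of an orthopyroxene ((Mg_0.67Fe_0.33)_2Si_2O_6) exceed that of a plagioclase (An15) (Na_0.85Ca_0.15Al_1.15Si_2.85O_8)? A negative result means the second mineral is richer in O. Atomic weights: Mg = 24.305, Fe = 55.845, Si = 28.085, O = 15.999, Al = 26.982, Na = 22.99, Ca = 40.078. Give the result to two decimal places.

-5.05 percentage points

First mineral: 95.994 g O in 221.590 g formula = 43.32 wt% O.
Second mineral: 127.992 g O in 264.617 g formula = 48.37 wt% O.
43.32% − 48.37% gives a difference of -5.05 percentage points.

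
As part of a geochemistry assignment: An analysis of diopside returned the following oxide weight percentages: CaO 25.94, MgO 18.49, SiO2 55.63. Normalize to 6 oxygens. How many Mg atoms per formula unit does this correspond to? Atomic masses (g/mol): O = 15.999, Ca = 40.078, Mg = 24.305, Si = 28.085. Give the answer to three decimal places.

0.993 Mg apfu

CaO: 25.94/56.077 = 0.46258 mol → 0.46258 mol Ca, 0.46258 mol O.
MgO: 18.49/40.304 = 0.45876 mol → 0.45876 mol Mg, 0.45876 mol O.
SiO2: 55.63/60.083 = 0.92589 mol → 0.92589 mol Si, 1.85178 mol O.
Total oxygen = 2.77312 mol. Normalization factor = 6/2.77312 = 2.16363.
Mg per 6 O = 0.45876 × 2.16363 = 0.993.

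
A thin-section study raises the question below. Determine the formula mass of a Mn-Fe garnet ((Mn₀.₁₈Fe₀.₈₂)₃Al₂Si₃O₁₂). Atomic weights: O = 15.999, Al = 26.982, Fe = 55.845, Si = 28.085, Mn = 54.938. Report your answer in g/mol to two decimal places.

497.25 g/mol

The formula mass is the sum 0.54*54.938 + 2.46*55.845 + 2*26.982 + 3*28.085 + 12*15.999.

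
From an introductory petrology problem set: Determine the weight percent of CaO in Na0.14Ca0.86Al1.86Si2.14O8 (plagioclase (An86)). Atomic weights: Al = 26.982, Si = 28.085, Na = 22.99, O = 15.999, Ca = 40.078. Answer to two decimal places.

17.48 wt%

M(Na0.14Ca0.86Al1.86Si2.14O8) = 275.966 g/mol; M(CaO) = 56.077 g/mol.
Moles CaO per formula unit = 0.86 Ca ÷ 1 = 0.8600.
CaO fraction = (0.8600 × 56.077) / 275.966 = 48.226/275.966 = 0.1748.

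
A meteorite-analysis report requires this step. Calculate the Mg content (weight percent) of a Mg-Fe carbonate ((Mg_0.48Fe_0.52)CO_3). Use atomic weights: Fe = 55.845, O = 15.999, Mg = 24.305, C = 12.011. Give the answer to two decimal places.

Molar mass of (Mg_0.48Fe_0.52)CO_3: 0.48×24.305 + 0.52×55.845 + 1×12.011 + 3×15.999 = 100.714 g/mol.
Mass of Mg per formula unit: 0.48 × 24.305 = 11.666 g.
Weight fraction Mg = 11.666 / 100.714 = 0.1158.

11.58 weight percent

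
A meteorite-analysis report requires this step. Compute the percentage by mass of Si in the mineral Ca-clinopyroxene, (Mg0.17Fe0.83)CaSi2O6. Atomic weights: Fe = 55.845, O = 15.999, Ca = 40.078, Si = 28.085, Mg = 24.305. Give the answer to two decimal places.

Formula mass = 0.17·24.305 + 0.83·55.845 + 1·40.078 + 2·28.085 + 6·15.999 = 242.725 g/mol, of which 56.170 g is Si.
So Si makes up 56.170/242.725 = 0.2314 of the mass, i.e. 23.14%.

23.14 wt%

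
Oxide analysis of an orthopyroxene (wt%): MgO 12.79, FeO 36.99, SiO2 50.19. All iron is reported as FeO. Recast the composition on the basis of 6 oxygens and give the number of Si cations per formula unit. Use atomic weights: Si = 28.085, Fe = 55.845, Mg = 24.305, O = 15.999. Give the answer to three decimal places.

2.003 Si apfu

MgO (M=40.304): mol = 0.31734; Mg = 0.31734, O = 0.31734.
FeO (M=71.844): mol = 0.51487; Fe = 0.51487, O = 0.51487.
SiO2 (M=60.083): mol = 0.83534; Si = 0.83534, O = 1.67068.
ΣO = 2.50289; factor = 6/ΣO = 2.39723.
Si apfu = 0.83534 × 2.39723 = 2.003.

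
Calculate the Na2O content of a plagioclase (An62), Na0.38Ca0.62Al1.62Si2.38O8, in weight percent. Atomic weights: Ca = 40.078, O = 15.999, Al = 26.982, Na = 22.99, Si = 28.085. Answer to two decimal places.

4.33 wt%

M(Na0.38Ca0.62Al1.62Si2.38O8) = 272.130 g/mol; M(Na2O) = 61.979 g/mol.
Moles Na2O per formula unit = 0.38 Na ÷ 2 = 0.1900.
Na2O fraction = (0.1900 × 61.979) / 272.130 = 11.776/272.130 = 0.0433.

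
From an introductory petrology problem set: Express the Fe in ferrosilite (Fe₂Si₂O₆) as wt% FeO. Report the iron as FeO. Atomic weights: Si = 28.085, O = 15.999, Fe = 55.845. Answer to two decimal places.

54.46 wt%

M(Fe₂Si₂O₆) = 263.854 g/mol; M(FeO) = 71.844 g/mol.
Moles FeO per formula unit = 2 Fe ÷ 1 = 2.0000.
FeO fraction = (2.0000 × 71.844) / 263.854 = 143.688/263.854 = 0.5446.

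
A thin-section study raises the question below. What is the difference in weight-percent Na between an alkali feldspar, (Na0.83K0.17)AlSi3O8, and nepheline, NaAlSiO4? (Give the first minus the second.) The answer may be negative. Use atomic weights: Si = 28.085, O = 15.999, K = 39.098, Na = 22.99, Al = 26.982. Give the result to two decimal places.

-8.98 percentage points

M((Na0.83K0.17)AlSi3O8) = 264.957 g/mol, so wt% Na = 19.082/264.957 × 100 = 7.20%.
M(NaAlSiO4) = 142.053 g/mol, so wt% Na = 22.990/142.053 × 100 = 16.18%.
7.20 − 16.18 = -8.98 pp.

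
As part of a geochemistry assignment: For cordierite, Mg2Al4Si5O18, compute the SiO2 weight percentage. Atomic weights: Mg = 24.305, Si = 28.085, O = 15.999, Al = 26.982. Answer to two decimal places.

Molar mass of Mg2Al4Si5O18 = 2·24.305 + 4·26.982 + 5·28.085 + 18·15.999 = 584.945 g/mol.
Each formula unit contains 5 Si, equivalent to 5/1 = 5.0000 mol SiO2.
M(SiO2) = 1×28.085 + 2×15.999 = 60.083 g/mol.
Mass of SiO2 per formula unit = 5.0000 × 60.083 = 300.415 g.
SiO2 wt% = 300.415 / 584.945 × 100 = 51.36%.

51.36 wt%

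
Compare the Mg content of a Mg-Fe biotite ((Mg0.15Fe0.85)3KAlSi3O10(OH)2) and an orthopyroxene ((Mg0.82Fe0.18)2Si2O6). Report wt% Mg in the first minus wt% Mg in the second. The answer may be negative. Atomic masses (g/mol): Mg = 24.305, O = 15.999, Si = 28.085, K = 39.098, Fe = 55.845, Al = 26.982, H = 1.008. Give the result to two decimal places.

M((Mg0.15Fe0.85)3KAlSi3O10(OH)2) = 497.681 g/mol, so wt% Mg = 10.937/497.681 × 100 = 2.20%.
M((Mg0.82Fe0.18)2Si2O6) = 212.128 g/mol, so wt% Mg = 39.860/212.128 × 100 = 18.79%.
2.20 − 18.79 = -16.59 pp.

-16.59 percentage points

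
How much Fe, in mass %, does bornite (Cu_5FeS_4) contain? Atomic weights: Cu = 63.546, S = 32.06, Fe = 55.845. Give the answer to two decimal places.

M(Cu_5FeS_4) = 501.815 g/mol.
Fe contributes 1 × 55.845 = 55.845 g per mole.
55.845/501.815 = 0.1113 → 11.13%.

11.13 mass %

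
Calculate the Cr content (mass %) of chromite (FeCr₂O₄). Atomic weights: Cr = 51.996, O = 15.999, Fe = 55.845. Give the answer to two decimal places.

46.46 mass %

Molar mass of FeCr₂O₄: 1*55.845 + 2*51.996 + 4*15.999 = 223.833 g/mol.
Mass of Cr per formula unit: 2 × 51.996 = 103.992 g.
Weight fraction Cr = 103.992 / 223.833 = 0.4646.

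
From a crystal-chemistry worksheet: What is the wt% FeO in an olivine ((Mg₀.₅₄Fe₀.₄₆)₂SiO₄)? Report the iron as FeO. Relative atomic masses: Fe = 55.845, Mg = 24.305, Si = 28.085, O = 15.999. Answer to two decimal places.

Molar mass of (Mg₀.₅₄Fe₀.₄₆)₂SiO₄ = 1.08×24.305 + 0.92×55.845 + 1×28.085 + 4×15.999 = 169.708 g/mol.
Each formula unit contains 0.92 Fe, equivalent to 0.92/1 = 0.9200 mol FeO.
M(FeO) = 1×55.845 + 1×15.999 = 71.844 g/mol.
Mass of FeO per formula unit = 0.9200 × 71.844 = 66.096 g.
FeO wt% = 66.096 / 169.708 × 100 = 38.95%.

38.95 wt%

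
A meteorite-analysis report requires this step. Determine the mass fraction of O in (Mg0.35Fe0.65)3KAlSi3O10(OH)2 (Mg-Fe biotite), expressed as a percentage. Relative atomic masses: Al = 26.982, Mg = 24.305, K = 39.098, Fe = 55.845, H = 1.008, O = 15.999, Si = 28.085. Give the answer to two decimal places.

Formula mass = 1.05×24.305 + 1.95×55.845 + 1×39.098 + 1×26.982 + 3×28.085 + 12×15.999 + 2×1.008 = 478.757 g/mol, of which 191.988 g is O.
So O makes up 191.988/478.757 = 0.4010 of the mass, i.e. 40.10%.

40.10 wt%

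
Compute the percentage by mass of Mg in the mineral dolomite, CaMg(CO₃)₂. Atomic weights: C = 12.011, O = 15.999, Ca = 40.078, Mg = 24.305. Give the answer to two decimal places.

13.18 wt%

M(CaMg(CO₃)₂) = 184.399 g/mol.
Mg contributes 1 × 24.305 = 24.305 g per mole.
24.305/184.399 = 0.1318 → 13.18%.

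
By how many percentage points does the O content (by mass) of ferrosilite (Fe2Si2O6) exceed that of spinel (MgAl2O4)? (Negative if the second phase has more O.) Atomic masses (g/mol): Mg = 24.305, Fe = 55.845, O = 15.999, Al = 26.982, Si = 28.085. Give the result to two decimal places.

-8.60 percentage points

First mineral: 95.994 g O in 263.854 g formula = 36.38 wt% O.
Second mineral: 63.996 g O in 142.265 g formula = 44.98 wt% O.
36.38% − 44.98% gives a difference of -8.60 percentage points.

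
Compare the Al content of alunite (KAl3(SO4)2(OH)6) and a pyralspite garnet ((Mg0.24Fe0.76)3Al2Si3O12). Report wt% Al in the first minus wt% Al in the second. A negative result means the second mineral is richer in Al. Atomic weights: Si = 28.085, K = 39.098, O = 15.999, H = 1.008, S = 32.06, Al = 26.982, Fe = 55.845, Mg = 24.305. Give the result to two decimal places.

8.18 percentage points

Al in KAl3(SO4)2(OH)6: molar mass 414.198 g/mol; 3×26.982 = 80.946 g → 19.54 wt%.
Al in (Mg0.24Fe0.76)3Al2Si3O12: molar mass 475.033 g/mol; 2×26.982 = 53.964 g → 11.36 wt%.
Difference = 19.54 − 11.36 = 8.18 percentage points.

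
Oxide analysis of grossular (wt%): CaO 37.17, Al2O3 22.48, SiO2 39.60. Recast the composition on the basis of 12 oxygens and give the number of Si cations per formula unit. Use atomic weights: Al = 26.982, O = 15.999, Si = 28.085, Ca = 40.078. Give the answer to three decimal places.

CaO: 37.17/56.077 = 0.66284 mol → 0.66284 mol Ca, 0.66284 mol O.
Al2O3: 22.48/101.961 = 0.22048 mol → 0.44096 mol Al, 0.66144 mol O.
SiO2: 39.60/60.083 = 0.65909 mol → 0.65909 mol Si, 1.31818 mol O.
Total oxygen = 2.64246 mol. Normalization factor = 12/2.64246 = 4.54122.
Si per 12 O = 0.65909 × 4.54122 = 2.993.

2.993 Si apfu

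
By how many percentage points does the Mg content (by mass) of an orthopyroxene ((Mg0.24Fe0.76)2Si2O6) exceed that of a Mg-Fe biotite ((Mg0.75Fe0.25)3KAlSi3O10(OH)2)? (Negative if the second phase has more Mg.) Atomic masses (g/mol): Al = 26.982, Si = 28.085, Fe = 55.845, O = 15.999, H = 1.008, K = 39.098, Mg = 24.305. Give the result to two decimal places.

Mg in (Mg0.24Fe0.76)2Si2O6: molar mass 248.715 g/mol; 0.48×24.305 = 11.666 g → 4.69 wt%.
Mg in (Mg0.75Fe0.25)3KAlSi3O10(OH)2: molar mass 440.909 g/mol; 2.25×24.305 = 54.686 g → 12.40 wt%.
Difference = 4.69 − 12.40 = -7.71 percentage points.

-7.71 percentage points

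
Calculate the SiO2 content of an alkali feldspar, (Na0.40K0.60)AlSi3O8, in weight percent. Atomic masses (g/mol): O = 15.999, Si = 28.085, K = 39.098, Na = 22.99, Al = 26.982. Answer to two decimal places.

Molar mass of (Na0.40K0.60)AlSi3O8 = 0.40·22.99 + 0.60·39.098 + 1·26.982 + 3·28.085 + 8·15.999 = 271.884 g/mol.
Each formula unit contains 3 Si, equivalent to 3/1 = 3.0000 mol SiO2.
M(SiO2) = 1×28.085 + 2×15.999 = 60.083 g/mol.
Mass of SiO2 per formula unit = 3.0000 × 60.083 = 180.249 g.
SiO2 wt% = 180.249 / 271.884 × 100 = 66.30%.

66.30 wt%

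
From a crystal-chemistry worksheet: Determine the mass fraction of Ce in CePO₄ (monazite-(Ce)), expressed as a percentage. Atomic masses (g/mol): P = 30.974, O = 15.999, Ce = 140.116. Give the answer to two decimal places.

59.60 wt%

M(CePO₄) = 235.086 g/mol.
Ce contributes 1 × 140.116 = 140.116 g per mole.
140.116/235.086 = 0.5960 → 59.60%.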